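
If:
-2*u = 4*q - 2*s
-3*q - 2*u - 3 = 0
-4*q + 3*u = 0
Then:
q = -9/17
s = -30/17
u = -12/17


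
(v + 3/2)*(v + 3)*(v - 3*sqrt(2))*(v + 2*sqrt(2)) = v^4 - sqrt(2)*v^3 + 9*v^3/2 - 15*v^2/2 - 9*sqrt(2)*v^2/2 - 54*v - 9*sqrt(2)*v/2 - 54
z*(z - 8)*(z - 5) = z^3 - 13*z^2 + 40*z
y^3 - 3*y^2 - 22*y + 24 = (y - 6)*(y - 1)*(y + 4)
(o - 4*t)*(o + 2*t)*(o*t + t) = o^3*t - 2*o^2*t^2 + o^2*t - 8*o*t^3 - 2*o*t^2 - 8*t^3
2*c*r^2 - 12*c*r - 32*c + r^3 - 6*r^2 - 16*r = (2*c + r)*(r - 8)*(r + 2)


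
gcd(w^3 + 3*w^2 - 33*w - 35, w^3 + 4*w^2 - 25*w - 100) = w - 5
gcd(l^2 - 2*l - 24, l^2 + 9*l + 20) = l + 4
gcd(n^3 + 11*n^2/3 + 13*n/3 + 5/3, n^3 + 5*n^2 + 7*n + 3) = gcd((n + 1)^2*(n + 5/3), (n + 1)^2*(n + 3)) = n^2 + 2*n + 1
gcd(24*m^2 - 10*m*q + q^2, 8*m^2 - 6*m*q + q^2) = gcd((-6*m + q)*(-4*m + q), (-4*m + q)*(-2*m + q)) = -4*m + q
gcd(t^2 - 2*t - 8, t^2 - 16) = t - 4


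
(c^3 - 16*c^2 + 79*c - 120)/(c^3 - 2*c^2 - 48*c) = (c^2 - 8*c + 15)/(c*(c + 6))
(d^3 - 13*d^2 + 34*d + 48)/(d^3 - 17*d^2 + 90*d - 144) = (d + 1)/(d - 3)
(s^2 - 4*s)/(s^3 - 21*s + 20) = s/(s^2 + 4*s - 5)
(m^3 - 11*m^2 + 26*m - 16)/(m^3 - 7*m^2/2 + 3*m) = 2*(m^2 - 9*m + 8)/(m*(2*m - 3))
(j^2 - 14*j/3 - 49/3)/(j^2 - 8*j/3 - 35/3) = (j - 7)/(j - 5)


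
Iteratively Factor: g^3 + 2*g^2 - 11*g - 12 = (g + 1)*(g^2 + g - 12) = (g - 3)*(g + 1)*(g + 4)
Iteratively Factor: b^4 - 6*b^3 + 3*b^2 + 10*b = (b)*(b^3 - 6*b^2 + 3*b + 10) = b*(b - 5)*(b^2 - b - 2) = b*(b - 5)*(b + 1)*(b - 2)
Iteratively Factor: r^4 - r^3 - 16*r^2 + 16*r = (r - 4)*(r^3 + 3*r^2 - 4*r) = (r - 4)*(r - 1)*(r^2 + 4*r) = (r - 4)*(r - 1)*(r + 4)*(r)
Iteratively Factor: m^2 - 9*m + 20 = (m - 4)*(m - 5)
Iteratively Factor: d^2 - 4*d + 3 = (d - 3)*(d - 1)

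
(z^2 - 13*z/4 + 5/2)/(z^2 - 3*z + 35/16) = 4*(z - 2)/(4*z - 7)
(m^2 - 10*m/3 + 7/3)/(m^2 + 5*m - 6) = (m - 7/3)/(m + 6)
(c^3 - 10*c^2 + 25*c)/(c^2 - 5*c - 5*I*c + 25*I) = c*(c - 5)/(c - 5*I)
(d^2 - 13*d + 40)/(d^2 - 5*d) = (d - 8)/d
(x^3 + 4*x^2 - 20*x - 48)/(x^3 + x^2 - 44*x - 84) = (x - 4)/(x - 7)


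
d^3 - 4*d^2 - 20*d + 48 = (d - 6)*(d - 2)*(d + 4)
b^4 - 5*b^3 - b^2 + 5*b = b*(b - 5)*(b - 1)*(b + 1)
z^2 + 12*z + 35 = (z + 5)*(z + 7)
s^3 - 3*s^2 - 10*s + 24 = (s - 4)*(s - 2)*(s + 3)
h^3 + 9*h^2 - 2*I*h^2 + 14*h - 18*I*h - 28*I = (h + 2)*(h + 7)*(h - 2*I)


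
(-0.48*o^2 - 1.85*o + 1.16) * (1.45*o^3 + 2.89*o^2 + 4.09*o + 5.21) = -0.696*o^5 - 4.0697*o^4 - 5.6277*o^3 - 6.7149*o^2 - 4.8941*o + 6.0436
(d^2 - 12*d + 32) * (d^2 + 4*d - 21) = d^4 - 8*d^3 - 37*d^2 + 380*d - 672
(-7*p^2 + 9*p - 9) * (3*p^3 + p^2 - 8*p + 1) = -21*p^5 + 20*p^4 + 38*p^3 - 88*p^2 + 81*p - 9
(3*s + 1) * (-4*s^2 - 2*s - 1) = -12*s^3 - 10*s^2 - 5*s - 1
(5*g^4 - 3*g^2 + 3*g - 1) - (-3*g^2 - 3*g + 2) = 5*g^4 + 6*g - 3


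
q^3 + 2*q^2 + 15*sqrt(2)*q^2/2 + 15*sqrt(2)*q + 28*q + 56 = (q + 2)*(q + 7*sqrt(2)/2)*(q + 4*sqrt(2))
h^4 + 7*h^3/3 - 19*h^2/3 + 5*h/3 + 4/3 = (h - 1)^2*(h + 1/3)*(h + 4)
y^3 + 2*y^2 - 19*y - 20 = (y - 4)*(y + 1)*(y + 5)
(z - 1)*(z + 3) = z^2 + 2*z - 3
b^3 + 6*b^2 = b^2*(b + 6)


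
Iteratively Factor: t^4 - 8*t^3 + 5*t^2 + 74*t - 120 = (t - 5)*(t^3 - 3*t^2 - 10*t + 24) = (t - 5)*(t + 3)*(t^2 - 6*t + 8) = (t - 5)*(t - 2)*(t + 3)*(t - 4)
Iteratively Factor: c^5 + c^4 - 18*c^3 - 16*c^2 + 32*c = (c + 2)*(c^4 - c^3 - 16*c^2 + 16*c) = (c - 4)*(c + 2)*(c^3 + 3*c^2 - 4*c) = c*(c - 4)*(c + 2)*(c^2 + 3*c - 4) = c*(c - 4)*(c - 1)*(c + 2)*(c + 4)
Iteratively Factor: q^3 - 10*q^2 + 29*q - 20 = (q - 4)*(q^2 - 6*q + 5) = (q - 4)*(q - 1)*(q - 5)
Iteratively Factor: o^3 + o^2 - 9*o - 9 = (o + 3)*(o^2 - 2*o - 3) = (o + 1)*(o + 3)*(o - 3)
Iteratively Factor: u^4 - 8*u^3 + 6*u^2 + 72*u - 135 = (u - 3)*(u^3 - 5*u^2 - 9*u + 45) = (u - 5)*(u - 3)*(u^2 - 9) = (u - 5)*(u - 3)*(u + 3)*(u - 3)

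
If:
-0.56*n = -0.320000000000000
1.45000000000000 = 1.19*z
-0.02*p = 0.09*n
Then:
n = 0.57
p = -2.57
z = 1.22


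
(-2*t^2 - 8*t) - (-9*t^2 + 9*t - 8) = 7*t^2 - 17*t + 8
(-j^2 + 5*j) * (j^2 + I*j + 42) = -j^4 + 5*j^3 - I*j^3 - 42*j^2 + 5*I*j^2 + 210*j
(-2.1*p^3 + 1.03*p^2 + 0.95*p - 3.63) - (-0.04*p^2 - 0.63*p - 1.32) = -2.1*p^3 + 1.07*p^2 + 1.58*p - 2.31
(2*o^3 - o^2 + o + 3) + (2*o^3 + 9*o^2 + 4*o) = 4*o^3 + 8*o^2 + 5*o + 3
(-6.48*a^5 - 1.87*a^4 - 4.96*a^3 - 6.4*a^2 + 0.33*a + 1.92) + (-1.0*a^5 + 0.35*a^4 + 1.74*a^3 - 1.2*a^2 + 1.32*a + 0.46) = -7.48*a^5 - 1.52*a^4 - 3.22*a^3 - 7.6*a^2 + 1.65*a + 2.38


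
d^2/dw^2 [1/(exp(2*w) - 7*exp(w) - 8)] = ((7 - 4*exp(w))*(-exp(2*w) + 7*exp(w) + 8) - 2*(2*exp(w) - 7)^2*exp(w))*exp(w)/(-exp(2*w) + 7*exp(w) + 8)^3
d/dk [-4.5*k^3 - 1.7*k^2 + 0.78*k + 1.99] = -13.5*k^2 - 3.4*k + 0.78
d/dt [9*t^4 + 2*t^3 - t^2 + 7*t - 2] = 36*t^3 + 6*t^2 - 2*t + 7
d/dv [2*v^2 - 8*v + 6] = 4*v - 8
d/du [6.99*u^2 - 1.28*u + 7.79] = 13.98*u - 1.28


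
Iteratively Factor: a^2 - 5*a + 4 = (a - 4)*(a - 1)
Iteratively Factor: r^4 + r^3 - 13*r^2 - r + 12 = (r - 3)*(r^3 + 4*r^2 - r - 4) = (r - 3)*(r + 1)*(r^2 + 3*r - 4) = (r - 3)*(r + 1)*(r + 4)*(r - 1)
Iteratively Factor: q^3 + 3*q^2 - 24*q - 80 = (q + 4)*(q^2 - q - 20) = (q - 5)*(q + 4)*(q + 4)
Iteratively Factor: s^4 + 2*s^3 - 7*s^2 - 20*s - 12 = (s + 2)*(s^3 - 7*s - 6) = (s - 3)*(s + 2)*(s^2 + 3*s + 2) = (s - 3)*(s + 1)*(s + 2)*(s + 2)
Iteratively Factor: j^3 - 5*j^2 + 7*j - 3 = (j - 1)*(j^2 - 4*j + 3) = (j - 1)^2*(j - 3)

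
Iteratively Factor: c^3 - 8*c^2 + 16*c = (c - 4)*(c^2 - 4*c) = c*(c - 4)*(c - 4)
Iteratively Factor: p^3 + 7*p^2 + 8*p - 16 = (p + 4)*(p^2 + 3*p - 4) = (p - 1)*(p + 4)*(p + 4)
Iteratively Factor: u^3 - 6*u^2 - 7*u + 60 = (u - 4)*(u^2 - 2*u - 15) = (u - 4)*(u + 3)*(u - 5)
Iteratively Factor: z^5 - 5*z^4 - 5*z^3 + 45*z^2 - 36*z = (z - 3)*(z^4 - 2*z^3 - 11*z^2 + 12*z) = (z - 4)*(z - 3)*(z^3 + 2*z^2 - 3*z) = (z - 4)*(z - 3)*(z + 3)*(z^2 - z) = (z - 4)*(z - 3)*(z - 1)*(z + 3)*(z)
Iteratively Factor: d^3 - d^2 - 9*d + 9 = (d - 1)*(d^2 - 9) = (d - 3)*(d - 1)*(d + 3)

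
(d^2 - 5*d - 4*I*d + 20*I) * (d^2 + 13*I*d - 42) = d^4 - 5*d^3 + 9*I*d^3 + 10*d^2 - 45*I*d^2 - 50*d + 168*I*d - 840*I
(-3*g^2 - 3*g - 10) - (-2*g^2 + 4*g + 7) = -g^2 - 7*g - 17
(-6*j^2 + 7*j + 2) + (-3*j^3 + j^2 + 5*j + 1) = -3*j^3 - 5*j^2 + 12*j + 3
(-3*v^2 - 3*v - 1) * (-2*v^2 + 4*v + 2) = 6*v^4 - 6*v^3 - 16*v^2 - 10*v - 2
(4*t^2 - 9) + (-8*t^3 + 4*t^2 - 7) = -8*t^3 + 8*t^2 - 16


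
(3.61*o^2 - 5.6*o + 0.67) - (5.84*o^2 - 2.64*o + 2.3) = -2.23*o^2 - 2.96*o - 1.63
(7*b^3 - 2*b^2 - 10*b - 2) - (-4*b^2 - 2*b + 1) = 7*b^3 + 2*b^2 - 8*b - 3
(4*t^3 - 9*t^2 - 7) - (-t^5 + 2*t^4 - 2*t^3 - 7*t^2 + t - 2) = t^5 - 2*t^4 + 6*t^3 - 2*t^2 - t - 5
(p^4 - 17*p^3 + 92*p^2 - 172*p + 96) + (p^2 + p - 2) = p^4 - 17*p^3 + 93*p^2 - 171*p + 94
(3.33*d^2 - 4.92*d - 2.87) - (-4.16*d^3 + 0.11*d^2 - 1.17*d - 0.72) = 4.16*d^3 + 3.22*d^2 - 3.75*d - 2.15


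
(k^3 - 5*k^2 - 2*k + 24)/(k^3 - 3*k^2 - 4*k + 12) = (k - 4)/(k - 2)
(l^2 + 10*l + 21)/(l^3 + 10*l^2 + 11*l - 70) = (l + 3)/(l^2 + 3*l - 10)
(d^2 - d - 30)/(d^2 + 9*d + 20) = (d - 6)/(d + 4)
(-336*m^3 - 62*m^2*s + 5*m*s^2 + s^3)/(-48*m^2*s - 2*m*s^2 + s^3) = (7*m + s)/s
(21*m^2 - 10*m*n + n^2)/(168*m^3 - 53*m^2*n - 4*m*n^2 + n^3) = (7*m - n)/(56*m^2 + m*n - n^2)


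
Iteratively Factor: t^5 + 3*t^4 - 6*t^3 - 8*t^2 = (t)*(t^4 + 3*t^3 - 6*t^2 - 8*t) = t*(t + 1)*(t^3 + 2*t^2 - 8*t) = t^2*(t + 1)*(t^2 + 2*t - 8) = t^2*(t - 2)*(t + 1)*(t + 4)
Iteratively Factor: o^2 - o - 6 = (o + 2)*(o - 3)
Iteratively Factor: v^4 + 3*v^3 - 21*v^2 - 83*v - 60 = (v - 5)*(v^3 + 8*v^2 + 19*v + 12) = (v - 5)*(v + 3)*(v^2 + 5*v + 4) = (v - 5)*(v + 3)*(v + 4)*(v + 1)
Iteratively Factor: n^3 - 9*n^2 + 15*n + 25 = (n - 5)*(n^2 - 4*n - 5) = (n - 5)^2*(n + 1)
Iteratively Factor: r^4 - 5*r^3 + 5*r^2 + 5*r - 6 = (r - 3)*(r^3 - 2*r^2 - r + 2) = (r - 3)*(r - 2)*(r^2 - 1) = (r - 3)*(r - 2)*(r + 1)*(r - 1)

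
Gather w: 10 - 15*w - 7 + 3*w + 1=4 - 12*w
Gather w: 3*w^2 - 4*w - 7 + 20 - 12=3*w^2 - 4*w + 1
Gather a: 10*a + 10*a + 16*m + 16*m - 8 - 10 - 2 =20*a + 32*m - 20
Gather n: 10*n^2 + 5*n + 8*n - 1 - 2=10*n^2 + 13*n - 3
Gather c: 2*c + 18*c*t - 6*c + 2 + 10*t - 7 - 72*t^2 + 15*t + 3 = c*(18*t - 4) - 72*t^2 + 25*t - 2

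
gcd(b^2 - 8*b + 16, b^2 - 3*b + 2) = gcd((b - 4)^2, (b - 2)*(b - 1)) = 1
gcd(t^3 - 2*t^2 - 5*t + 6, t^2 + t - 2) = t^2 + t - 2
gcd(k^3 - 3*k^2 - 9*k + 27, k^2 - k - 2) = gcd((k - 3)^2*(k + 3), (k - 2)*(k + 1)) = 1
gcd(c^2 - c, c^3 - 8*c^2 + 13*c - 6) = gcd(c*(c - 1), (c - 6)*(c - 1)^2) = c - 1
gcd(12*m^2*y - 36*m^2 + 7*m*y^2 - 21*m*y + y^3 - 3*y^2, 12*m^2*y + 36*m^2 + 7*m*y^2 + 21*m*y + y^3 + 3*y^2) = 12*m^2 + 7*m*y + y^2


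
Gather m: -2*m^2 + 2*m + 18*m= -2*m^2 + 20*m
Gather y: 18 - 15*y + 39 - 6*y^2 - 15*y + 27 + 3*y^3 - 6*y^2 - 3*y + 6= 3*y^3 - 12*y^2 - 33*y + 90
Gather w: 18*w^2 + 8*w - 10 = 18*w^2 + 8*w - 10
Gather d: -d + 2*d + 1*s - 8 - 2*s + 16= d - s + 8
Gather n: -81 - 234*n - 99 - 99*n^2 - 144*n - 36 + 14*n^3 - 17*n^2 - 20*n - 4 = 14*n^3 - 116*n^2 - 398*n - 220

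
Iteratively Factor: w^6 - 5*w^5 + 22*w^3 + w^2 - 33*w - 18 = (w - 2)*(w^5 - 3*w^4 - 6*w^3 + 10*w^2 + 21*w + 9) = (w - 2)*(w + 1)*(w^4 - 4*w^3 - 2*w^2 + 12*w + 9) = (w - 2)*(w + 1)^2*(w^3 - 5*w^2 + 3*w + 9) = (w - 2)*(w + 1)^3*(w^2 - 6*w + 9) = (w - 3)*(w - 2)*(w + 1)^3*(w - 3)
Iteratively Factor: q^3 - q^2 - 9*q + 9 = (q - 1)*(q^2 - 9) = (q - 3)*(q - 1)*(q + 3)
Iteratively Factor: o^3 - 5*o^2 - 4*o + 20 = (o + 2)*(o^2 - 7*o + 10) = (o - 2)*(o + 2)*(o - 5)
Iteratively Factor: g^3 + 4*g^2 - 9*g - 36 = (g - 3)*(g^2 + 7*g + 12) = (g - 3)*(g + 3)*(g + 4)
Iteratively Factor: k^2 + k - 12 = (k - 3)*(k + 4)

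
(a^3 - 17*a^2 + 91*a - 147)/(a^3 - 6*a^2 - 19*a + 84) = (a - 7)/(a + 4)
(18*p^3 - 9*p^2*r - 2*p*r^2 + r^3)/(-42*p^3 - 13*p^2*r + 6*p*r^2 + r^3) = (-6*p^2 + p*r + r^2)/(14*p^2 + 9*p*r + r^2)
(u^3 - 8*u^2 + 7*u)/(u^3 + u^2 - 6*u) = (u^2 - 8*u + 7)/(u^2 + u - 6)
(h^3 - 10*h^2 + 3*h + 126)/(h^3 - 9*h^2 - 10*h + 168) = (h + 3)/(h + 4)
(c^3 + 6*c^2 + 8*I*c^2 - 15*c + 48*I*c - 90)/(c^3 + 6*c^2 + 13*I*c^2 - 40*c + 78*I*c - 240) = (c + 3*I)/(c + 8*I)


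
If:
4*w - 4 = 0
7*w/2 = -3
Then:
No Solution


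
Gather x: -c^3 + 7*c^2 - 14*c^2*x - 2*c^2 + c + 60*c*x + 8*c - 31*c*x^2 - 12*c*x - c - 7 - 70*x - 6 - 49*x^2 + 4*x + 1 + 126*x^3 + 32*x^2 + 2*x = -c^3 + 5*c^2 + 8*c + 126*x^3 + x^2*(-31*c - 17) + x*(-14*c^2 + 48*c - 64) - 12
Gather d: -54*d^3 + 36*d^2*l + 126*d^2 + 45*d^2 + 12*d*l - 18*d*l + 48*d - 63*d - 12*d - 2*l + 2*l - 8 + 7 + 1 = -54*d^3 + d^2*(36*l + 171) + d*(-6*l - 27)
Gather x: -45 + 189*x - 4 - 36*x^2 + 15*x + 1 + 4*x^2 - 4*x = -32*x^2 + 200*x - 48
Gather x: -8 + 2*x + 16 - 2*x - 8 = 0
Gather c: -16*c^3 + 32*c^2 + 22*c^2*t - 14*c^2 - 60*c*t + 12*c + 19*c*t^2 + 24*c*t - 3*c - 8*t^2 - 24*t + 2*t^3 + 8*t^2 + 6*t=-16*c^3 + c^2*(22*t + 18) + c*(19*t^2 - 36*t + 9) + 2*t^3 - 18*t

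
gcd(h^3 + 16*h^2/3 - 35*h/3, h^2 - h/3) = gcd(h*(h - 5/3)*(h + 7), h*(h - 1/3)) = h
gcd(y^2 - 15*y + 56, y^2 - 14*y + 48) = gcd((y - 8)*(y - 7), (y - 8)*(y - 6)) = y - 8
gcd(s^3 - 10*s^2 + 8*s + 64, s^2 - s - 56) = s - 8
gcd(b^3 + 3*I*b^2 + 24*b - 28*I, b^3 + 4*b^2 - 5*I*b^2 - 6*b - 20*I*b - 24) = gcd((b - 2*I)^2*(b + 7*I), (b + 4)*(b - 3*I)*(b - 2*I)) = b - 2*I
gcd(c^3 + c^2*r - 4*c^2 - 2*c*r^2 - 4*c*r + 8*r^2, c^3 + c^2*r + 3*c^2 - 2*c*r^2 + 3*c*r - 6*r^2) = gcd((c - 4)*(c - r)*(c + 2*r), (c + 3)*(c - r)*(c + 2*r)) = -c^2 - c*r + 2*r^2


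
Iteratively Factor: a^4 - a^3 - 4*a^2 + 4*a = (a)*(a^3 - a^2 - 4*a + 4) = a*(a - 1)*(a^2 - 4) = a*(a - 1)*(a + 2)*(a - 2)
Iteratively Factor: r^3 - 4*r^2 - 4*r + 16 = (r - 2)*(r^2 - 2*r - 8) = (r - 4)*(r - 2)*(r + 2)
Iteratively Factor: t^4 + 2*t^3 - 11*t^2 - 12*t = (t + 4)*(t^3 - 2*t^2 - 3*t) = t*(t + 4)*(t^2 - 2*t - 3) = t*(t + 1)*(t + 4)*(t - 3)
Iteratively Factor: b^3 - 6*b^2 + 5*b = (b - 5)*(b^2 - b) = b*(b - 5)*(b - 1)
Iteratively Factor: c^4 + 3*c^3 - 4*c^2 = (c)*(c^3 + 3*c^2 - 4*c) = c*(c + 4)*(c^2 - c) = c^2*(c + 4)*(c - 1)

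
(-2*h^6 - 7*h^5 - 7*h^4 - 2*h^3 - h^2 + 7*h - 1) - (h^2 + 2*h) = -2*h^6 - 7*h^5 - 7*h^4 - 2*h^3 - 2*h^2 + 5*h - 1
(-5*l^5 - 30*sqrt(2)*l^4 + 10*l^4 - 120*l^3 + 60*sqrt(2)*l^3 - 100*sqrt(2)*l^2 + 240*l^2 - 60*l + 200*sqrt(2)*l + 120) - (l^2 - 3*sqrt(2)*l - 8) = -5*l^5 - 30*sqrt(2)*l^4 + 10*l^4 - 120*l^3 + 60*sqrt(2)*l^3 - 100*sqrt(2)*l^2 + 239*l^2 - 60*l + 203*sqrt(2)*l + 128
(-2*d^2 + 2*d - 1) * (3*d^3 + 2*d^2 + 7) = -6*d^5 + 2*d^4 + d^3 - 16*d^2 + 14*d - 7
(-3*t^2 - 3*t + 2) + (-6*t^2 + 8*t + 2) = -9*t^2 + 5*t + 4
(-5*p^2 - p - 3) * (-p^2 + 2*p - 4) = 5*p^4 - 9*p^3 + 21*p^2 - 2*p + 12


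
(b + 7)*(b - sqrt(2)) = b^2 - sqrt(2)*b + 7*b - 7*sqrt(2)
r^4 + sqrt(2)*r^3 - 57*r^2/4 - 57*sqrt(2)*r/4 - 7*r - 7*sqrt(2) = (r - 4)*(r + 1/2)*(r + 7/2)*(r + sqrt(2))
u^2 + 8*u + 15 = (u + 3)*(u + 5)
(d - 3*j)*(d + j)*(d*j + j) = d^3*j - 2*d^2*j^2 + d^2*j - 3*d*j^3 - 2*d*j^2 - 3*j^3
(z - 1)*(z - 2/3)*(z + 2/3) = z^3 - z^2 - 4*z/9 + 4/9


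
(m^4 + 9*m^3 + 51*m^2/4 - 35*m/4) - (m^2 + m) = m^4 + 9*m^3 + 47*m^2/4 - 39*m/4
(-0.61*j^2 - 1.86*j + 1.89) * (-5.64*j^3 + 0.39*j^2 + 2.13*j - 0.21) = 3.4404*j^5 + 10.2525*j^4 - 12.6843*j^3 - 3.0966*j^2 + 4.4163*j - 0.3969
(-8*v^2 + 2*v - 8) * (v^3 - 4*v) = -8*v^5 + 2*v^4 + 24*v^3 - 8*v^2 + 32*v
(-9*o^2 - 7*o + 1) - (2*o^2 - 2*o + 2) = -11*o^2 - 5*o - 1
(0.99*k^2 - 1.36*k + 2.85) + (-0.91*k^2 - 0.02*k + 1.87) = 0.08*k^2 - 1.38*k + 4.72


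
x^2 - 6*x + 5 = (x - 5)*(x - 1)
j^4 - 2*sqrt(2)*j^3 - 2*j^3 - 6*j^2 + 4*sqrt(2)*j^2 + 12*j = j*(j - 2)*(j - 3*sqrt(2))*(j + sqrt(2))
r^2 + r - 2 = (r - 1)*(r + 2)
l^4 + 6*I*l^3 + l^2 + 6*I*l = l*(l - I)*(l + I)*(l + 6*I)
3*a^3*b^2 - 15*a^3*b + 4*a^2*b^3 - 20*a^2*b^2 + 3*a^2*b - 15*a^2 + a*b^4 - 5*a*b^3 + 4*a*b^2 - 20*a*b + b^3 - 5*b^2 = (a + b)*(3*a + b)*(b - 5)*(a*b + 1)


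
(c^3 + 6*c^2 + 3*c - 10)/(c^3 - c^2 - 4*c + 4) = (c + 5)/(c - 2)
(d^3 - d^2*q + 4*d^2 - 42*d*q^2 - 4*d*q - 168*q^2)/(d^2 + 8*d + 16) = (d^2 - d*q - 42*q^2)/(d + 4)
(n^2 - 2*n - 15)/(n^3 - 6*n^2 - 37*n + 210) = (n + 3)/(n^2 - n - 42)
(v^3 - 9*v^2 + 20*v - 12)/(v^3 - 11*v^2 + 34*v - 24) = (v - 2)/(v - 4)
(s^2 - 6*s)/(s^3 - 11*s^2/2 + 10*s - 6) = 2*s*(s - 6)/(2*s^3 - 11*s^2 + 20*s - 12)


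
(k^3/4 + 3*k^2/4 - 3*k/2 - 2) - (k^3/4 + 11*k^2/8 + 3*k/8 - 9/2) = -5*k^2/8 - 15*k/8 + 5/2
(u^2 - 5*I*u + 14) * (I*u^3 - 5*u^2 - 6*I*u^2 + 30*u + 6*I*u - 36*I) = I*u^5 - 6*I*u^4 + 45*I*u^3 - 40*u^2 - 270*I*u^2 + 240*u + 84*I*u - 504*I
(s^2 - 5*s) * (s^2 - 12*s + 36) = s^4 - 17*s^3 + 96*s^2 - 180*s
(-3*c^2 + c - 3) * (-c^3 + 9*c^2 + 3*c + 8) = 3*c^5 - 28*c^4 + 3*c^3 - 48*c^2 - c - 24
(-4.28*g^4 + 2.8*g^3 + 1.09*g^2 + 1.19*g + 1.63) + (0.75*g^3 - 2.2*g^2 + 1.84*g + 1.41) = -4.28*g^4 + 3.55*g^3 - 1.11*g^2 + 3.03*g + 3.04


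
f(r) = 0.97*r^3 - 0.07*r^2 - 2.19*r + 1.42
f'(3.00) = 23.58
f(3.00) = 20.41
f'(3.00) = 23.58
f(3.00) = 20.41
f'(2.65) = 17.87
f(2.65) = 13.18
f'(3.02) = 23.93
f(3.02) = 20.89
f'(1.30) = 2.55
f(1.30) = 0.59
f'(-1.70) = 6.46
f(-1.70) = 0.18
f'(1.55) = 4.58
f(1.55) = 1.47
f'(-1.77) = 7.17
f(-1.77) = -0.30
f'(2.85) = 21.05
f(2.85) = 17.06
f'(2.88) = 21.54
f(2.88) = 17.70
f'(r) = 2.91*r^2 - 0.14*r - 2.19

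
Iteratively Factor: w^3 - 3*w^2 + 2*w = (w - 1)*(w^2 - 2*w) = (w - 2)*(w - 1)*(w)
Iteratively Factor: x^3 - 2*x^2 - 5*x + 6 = (x + 2)*(x^2 - 4*x + 3) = (x - 3)*(x + 2)*(x - 1)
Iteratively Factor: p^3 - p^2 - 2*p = (p + 1)*(p^2 - 2*p) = p*(p + 1)*(p - 2)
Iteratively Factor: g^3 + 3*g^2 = (g)*(g^2 + 3*g) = g^2*(g + 3)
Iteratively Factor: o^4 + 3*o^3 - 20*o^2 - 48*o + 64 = (o + 4)*(o^3 - o^2 - 16*o + 16) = (o + 4)^2*(o^2 - 5*o + 4) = (o - 4)*(o + 4)^2*(o - 1)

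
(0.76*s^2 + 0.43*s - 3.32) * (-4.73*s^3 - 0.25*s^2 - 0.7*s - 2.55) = -3.5948*s^5 - 2.2239*s^4 + 15.0641*s^3 - 1.409*s^2 + 1.2275*s + 8.466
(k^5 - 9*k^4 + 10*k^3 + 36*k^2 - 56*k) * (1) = k^5 - 9*k^4 + 10*k^3 + 36*k^2 - 56*k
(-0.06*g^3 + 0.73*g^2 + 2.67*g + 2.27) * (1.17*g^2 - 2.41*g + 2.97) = -0.0702*g^5 + 0.9987*g^4 + 1.1864*g^3 - 1.6107*g^2 + 2.4592*g + 6.7419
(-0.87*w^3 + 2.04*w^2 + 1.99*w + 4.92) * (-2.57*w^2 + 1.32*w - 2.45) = 2.2359*w^5 - 6.3912*w^4 - 0.29*w^3 - 15.0156*w^2 + 1.6189*w - 12.054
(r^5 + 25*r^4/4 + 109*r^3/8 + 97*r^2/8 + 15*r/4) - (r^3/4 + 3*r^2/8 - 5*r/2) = r^5 + 25*r^4/4 + 107*r^3/8 + 47*r^2/4 + 25*r/4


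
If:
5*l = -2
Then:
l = -2/5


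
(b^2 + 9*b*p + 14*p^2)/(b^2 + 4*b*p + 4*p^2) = (b + 7*p)/(b + 2*p)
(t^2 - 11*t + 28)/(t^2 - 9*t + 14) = (t - 4)/(t - 2)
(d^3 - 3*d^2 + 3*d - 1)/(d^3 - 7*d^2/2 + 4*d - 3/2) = 2*(d - 1)/(2*d - 3)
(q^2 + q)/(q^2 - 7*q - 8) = q/(q - 8)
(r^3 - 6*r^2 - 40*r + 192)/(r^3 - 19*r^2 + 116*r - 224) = (r + 6)/(r - 7)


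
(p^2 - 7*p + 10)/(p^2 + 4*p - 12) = (p - 5)/(p + 6)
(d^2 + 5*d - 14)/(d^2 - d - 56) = (d - 2)/(d - 8)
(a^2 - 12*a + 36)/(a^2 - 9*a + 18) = (a - 6)/(a - 3)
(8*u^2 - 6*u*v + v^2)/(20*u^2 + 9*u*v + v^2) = (8*u^2 - 6*u*v + v^2)/(20*u^2 + 9*u*v + v^2)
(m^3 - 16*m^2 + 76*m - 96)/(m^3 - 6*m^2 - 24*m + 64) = (m - 6)/(m + 4)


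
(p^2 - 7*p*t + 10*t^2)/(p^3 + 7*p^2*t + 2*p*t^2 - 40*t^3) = (p - 5*t)/(p^2 + 9*p*t + 20*t^2)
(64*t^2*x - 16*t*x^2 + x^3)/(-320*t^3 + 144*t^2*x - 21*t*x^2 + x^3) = x/(-5*t + x)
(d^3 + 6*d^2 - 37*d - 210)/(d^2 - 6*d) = d + 12 + 35/d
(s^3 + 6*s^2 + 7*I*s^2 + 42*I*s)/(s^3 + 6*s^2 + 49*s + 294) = s/(s - 7*I)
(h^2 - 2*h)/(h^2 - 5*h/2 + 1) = 2*h/(2*h - 1)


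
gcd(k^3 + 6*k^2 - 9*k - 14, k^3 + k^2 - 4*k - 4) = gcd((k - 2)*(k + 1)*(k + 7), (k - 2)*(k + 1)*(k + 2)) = k^2 - k - 2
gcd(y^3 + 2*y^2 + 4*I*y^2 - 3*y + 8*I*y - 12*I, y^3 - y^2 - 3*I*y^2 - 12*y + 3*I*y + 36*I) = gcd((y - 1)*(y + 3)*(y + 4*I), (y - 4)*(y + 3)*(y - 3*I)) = y + 3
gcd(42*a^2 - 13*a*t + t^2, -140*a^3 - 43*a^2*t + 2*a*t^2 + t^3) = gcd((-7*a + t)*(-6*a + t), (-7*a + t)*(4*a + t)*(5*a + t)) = -7*a + t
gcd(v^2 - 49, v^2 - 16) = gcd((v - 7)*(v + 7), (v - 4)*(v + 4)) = 1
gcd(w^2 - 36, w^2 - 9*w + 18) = w - 6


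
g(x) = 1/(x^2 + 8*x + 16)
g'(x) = (-2*x - 8)/(x^2 + 8*x + 16)^2 = 2*(-x - 4)/(x^2 + 8*x + 16)^2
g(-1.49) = 0.16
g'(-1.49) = -0.13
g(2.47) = 0.02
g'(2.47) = -0.01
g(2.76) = 0.02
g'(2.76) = -0.01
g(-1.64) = 0.18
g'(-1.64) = -0.15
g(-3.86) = 51.02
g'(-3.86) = -728.86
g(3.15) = 0.02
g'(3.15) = -0.01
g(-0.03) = 0.06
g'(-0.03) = -0.03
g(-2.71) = 0.60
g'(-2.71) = -0.93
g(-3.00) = 1.00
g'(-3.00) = -2.00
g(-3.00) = 1.00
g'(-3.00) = -2.00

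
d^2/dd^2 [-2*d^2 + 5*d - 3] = -4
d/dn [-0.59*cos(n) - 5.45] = 0.59*sin(n)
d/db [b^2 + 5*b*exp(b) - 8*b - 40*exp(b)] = 5*b*exp(b) + 2*b - 35*exp(b) - 8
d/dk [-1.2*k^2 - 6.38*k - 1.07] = -2.4*k - 6.38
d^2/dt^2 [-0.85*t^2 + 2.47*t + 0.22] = -1.70000000000000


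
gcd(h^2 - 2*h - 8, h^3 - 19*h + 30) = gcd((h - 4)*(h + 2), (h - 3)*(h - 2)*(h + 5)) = 1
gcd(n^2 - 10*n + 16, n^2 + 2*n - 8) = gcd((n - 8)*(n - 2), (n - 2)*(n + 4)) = n - 2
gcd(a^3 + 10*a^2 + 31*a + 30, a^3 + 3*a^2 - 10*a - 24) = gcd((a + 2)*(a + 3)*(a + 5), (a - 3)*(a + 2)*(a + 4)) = a + 2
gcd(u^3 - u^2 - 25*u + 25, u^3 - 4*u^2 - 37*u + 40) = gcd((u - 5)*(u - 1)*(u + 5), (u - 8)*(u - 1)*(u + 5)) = u^2 + 4*u - 5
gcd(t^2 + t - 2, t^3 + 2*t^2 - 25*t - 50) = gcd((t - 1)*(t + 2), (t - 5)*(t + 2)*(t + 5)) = t + 2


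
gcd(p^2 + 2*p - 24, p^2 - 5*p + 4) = p - 4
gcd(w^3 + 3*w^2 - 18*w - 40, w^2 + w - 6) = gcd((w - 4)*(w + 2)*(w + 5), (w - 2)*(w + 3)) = 1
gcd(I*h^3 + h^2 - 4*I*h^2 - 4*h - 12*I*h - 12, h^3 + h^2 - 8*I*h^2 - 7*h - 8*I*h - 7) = h - I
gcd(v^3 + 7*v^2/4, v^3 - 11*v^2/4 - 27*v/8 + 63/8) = v + 7/4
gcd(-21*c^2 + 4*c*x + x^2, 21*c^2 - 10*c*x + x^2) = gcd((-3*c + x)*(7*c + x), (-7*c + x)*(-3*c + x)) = -3*c + x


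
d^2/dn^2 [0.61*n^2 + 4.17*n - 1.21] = 1.22000000000000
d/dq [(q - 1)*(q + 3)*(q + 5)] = 3*q^2 + 14*q + 7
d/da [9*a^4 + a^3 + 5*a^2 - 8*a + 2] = 36*a^3 + 3*a^2 + 10*a - 8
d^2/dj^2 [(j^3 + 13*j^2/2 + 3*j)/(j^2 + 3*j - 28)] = (41*j^3 + 588*j^2 + 5208*j + 10696)/(j^6 + 9*j^5 - 57*j^4 - 477*j^3 + 1596*j^2 + 7056*j - 21952)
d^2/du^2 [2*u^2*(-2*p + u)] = -8*p + 12*u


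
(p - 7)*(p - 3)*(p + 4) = p^3 - 6*p^2 - 19*p + 84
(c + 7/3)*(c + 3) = c^2 + 16*c/3 + 7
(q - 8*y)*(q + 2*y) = q^2 - 6*q*y - 16*y^2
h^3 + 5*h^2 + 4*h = h*(h + 1)*(h + 4)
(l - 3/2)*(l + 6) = l^2 + 9*l/2 - 9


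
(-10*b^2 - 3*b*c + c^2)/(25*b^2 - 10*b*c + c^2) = (-2*b - c)/(5*b - c)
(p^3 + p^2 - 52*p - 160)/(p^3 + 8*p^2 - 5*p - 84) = (p^2 - 3*p - 40)/(p^2 + 4*p - 21)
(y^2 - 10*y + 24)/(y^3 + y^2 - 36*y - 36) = (y - 4)/(y^2 + 7*y + 6)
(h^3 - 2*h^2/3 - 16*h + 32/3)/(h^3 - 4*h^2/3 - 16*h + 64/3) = (3*h - 2)/(3*h - 4)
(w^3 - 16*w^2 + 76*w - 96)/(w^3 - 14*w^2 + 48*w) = (w - 2)/w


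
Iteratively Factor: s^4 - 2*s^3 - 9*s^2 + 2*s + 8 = (s + 1)*(s^3 - 3*s^2 - 6*s + 8) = (s - 4)*(s + 1)*(s^2 + s - 2) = (s - 4)*(s + 1)*(s + 2)*(s - 1)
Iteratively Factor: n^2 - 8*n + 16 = (n - 4)*(n - 4)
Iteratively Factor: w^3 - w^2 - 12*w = (w + 3)*(w^2 - 4*w) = w*(w + 3)*(w - 4)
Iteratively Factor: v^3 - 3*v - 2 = (v + 1)*(v^2 - v - 2) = (v + 1)^2*(v - 2)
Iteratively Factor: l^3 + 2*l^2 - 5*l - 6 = (l + 1)*(l^2 + l - 6) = (l + 1)*(l + 3)*(l - 2)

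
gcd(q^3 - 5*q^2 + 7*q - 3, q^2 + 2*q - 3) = q - 1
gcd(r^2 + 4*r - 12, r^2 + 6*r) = r + 6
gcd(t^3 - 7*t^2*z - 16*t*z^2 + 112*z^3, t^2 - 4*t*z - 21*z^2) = -t + 7*z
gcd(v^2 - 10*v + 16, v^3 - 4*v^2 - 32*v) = v - 8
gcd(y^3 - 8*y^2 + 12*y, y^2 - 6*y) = y^2 - 6*y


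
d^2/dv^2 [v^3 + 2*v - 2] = 6*v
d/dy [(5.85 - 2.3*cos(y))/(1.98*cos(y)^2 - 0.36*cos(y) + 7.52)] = (-4.554*cos(y)^2 + 23.166*cos(y) + 15.19)*sin(y)/(3.9204*cos(y)^4 - 1.4256*cos(y)^3 + 29.9088*cos(y)^2 - 5.4144*cos(y) + 56.5504)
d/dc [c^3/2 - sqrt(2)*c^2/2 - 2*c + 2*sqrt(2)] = 3*c^2/2 - sqrt(2)*c - 2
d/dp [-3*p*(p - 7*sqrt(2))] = -6*p + 21*sqrt(2)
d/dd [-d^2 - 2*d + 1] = -2*d - 2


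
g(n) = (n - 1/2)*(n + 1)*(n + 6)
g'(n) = (n - 1/2)*(n + 1) + (n - 1/2)*(n + 6) + (n + 1)*(n + 6)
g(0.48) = -0.19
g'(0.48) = 9.43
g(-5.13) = 20.23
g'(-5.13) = 14.76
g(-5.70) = 8.74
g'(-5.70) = 25.87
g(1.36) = 14.94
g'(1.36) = 25.73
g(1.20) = 11.09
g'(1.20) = 22.42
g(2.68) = 69.63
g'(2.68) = 58.89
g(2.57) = 63.33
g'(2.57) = 55.72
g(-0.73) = -1.75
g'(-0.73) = -5.39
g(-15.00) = -1953.00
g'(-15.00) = 482.50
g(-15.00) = -1953.00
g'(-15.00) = 482.50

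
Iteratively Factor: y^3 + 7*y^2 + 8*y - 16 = (y + 4)*(y^2 + 3*y - 4) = (y - 1)*(y + 4)*(y + 4)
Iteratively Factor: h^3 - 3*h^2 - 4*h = (h - 4)*(h^2 + h) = (h - 4)*(h + 1)*(h)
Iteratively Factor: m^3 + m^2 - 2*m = (m)*(m^2 + m - 2) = m*(m - 1)*(m + 2)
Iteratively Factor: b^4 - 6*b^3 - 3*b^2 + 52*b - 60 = (b + 3)*(b^3 - 9*b^2 + 24*b - 20) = (b - 2)*(b + 3)*(b^2 - 7*b + 10) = (b - 5)*(b - 2)*(b + 3)*(b - 2)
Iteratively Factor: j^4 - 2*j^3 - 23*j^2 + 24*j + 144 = (j + 3)*(j^3 - 5*j^2 - 8*j + 48) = (j - 4)*(j + 3)*(j^2 - j - 12) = (j - 4)*(j + 3)^2*(j - 4)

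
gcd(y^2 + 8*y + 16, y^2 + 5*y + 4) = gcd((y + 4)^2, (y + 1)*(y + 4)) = y + 4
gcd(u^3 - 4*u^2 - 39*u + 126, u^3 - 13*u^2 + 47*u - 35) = u - 7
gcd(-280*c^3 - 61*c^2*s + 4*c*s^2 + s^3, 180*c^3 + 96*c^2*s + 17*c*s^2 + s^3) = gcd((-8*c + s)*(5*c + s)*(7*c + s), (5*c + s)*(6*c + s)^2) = 5*c + s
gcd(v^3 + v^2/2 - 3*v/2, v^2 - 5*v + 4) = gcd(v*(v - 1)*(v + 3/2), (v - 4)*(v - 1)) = v - 1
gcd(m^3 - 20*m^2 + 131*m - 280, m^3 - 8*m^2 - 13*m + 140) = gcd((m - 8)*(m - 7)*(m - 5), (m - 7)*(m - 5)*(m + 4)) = m^2 - 12*m + 35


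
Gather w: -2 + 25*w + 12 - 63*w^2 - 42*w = -63*w^2 - 17*w + 10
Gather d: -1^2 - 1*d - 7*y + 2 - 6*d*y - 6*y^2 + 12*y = d*(-6*y - 1) - 6*y^2 + 5*y + 1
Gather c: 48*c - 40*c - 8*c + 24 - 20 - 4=0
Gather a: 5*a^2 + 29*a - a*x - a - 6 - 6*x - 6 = 5*a^2 + a*(28 - x) - 6*x - 12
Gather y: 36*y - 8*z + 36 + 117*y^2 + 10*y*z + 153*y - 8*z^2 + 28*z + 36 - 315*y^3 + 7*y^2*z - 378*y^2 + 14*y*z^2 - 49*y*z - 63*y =-315*y^3 + y^2*(7*z - 261) + y*(14*z^2 - 39*z + 126) - 8*z^2 + 20*z + 72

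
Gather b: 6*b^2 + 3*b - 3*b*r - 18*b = 6*b^2 + b*(-3*r - 15)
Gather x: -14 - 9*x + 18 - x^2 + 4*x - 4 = -x^2 - 5*x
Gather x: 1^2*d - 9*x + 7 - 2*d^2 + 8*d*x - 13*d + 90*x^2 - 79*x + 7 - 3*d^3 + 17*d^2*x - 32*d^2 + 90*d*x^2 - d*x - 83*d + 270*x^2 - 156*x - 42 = -3*d^3 - 34*d^2 - 95*d + x^2*(90*d + 360) + x*(17*d^2 + 7*d - 244) - 28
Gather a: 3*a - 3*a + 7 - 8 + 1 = 0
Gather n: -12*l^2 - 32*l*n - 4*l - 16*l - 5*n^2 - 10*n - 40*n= -12*l^2 - 20*l - 5*n^2 + n*(-32*l - 50)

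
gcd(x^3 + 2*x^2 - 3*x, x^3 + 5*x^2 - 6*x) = x^2 - x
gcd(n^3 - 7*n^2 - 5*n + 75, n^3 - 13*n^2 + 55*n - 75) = n^2 - 10*n + 25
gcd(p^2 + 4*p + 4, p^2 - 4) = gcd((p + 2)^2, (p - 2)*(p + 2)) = p + 2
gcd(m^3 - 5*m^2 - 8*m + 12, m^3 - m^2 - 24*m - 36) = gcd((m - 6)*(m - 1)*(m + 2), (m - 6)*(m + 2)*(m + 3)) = m^2 - 4*m - 12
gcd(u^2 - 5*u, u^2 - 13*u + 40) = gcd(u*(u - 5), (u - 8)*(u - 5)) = u - 5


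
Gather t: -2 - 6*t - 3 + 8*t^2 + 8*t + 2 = 8*t^2 + 2*t - 3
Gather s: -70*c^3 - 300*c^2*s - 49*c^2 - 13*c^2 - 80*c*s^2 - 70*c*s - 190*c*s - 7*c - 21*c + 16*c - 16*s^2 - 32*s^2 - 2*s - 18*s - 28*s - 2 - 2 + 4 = -70*c^3 - 62*c^2 - 12*c + s^2*(-80*c - 48) + s*(-300*c^2 - 260*c - 48)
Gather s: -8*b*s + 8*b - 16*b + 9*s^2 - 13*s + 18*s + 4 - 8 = -8*b + 9*s^2 + s*(5 - 8*b) - 4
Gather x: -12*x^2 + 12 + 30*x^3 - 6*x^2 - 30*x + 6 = 30*x^3 - 18*x^2 - 30*x + 18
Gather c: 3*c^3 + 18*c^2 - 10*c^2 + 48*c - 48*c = 3*c^3 + 8*c^2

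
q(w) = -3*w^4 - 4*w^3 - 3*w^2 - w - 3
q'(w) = -12*w^3 - 12*w^2 - 6*w - 1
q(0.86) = -10.26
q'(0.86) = -22.67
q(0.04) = -3.05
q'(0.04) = -1.26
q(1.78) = -66.96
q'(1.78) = -117.38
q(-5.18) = -1682.28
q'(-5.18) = 1375.99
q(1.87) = -78.20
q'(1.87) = -132.65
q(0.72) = -7.57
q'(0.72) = -16.02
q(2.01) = -98.58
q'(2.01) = -158.99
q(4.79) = -2095.53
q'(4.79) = -1623.90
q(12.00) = -69567.00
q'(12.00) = -22537.00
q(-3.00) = -162.00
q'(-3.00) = 233.00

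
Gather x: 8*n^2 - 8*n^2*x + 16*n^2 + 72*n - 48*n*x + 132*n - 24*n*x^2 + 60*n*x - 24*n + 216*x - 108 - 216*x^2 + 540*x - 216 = 24*n^2 + 180*n + x^2*(-24*n - 216) + x*(-8*n^2 + 12*n + 756) - 324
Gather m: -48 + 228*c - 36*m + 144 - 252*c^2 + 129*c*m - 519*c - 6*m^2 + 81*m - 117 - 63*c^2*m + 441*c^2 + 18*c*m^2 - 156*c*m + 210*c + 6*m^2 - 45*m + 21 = 189*c^2 + 18*c*m^2 - 81*c + m*(-63*c^2 - 27*c)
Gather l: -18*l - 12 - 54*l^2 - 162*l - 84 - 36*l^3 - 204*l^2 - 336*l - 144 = -36*l^3 - 258*l^2 - 516*l - 240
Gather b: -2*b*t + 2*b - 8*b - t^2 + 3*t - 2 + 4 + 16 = b*(-2*t - 6) - t^2 + 3*t + 18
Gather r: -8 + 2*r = 2*r - 8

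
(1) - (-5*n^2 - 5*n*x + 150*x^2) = 5*n^2 + 5*n*x - 150*x^2 + 1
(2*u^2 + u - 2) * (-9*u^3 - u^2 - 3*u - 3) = -18*u^5 - 11*u^4 + 11*u^3 - 7*u^2 + 3*u + 6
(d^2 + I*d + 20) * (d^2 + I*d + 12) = d^4 + 2*I*d^3 + 31*d^2 + 32*I*d + 240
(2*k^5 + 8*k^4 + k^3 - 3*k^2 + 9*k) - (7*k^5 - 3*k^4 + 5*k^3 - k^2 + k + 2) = -5*k^5 + 11*k^4 - 4*k^3 - 2*k^2 + 8*k - 2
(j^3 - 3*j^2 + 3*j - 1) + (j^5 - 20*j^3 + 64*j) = j^5 - 19*j^3 - 3*j^2 + 67*j - 1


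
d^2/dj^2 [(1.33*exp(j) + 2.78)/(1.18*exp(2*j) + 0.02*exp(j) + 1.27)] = (1.851892*exp(4*j) + 15.4521*exp(3*j) - 11.762004*exp(2*j) - 16.697102*exp(j) + 2.074545)*exp(j)/(1.643032*exp(6*j) + 0.083544*exp(5*j) + 5.30646*exp(4*j) + 0.17984*exp(3*j) + 5.71119*exp(2*j) + 0.096774*exp(j) + 2.048383)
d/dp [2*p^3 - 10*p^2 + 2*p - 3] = 6*p^2 - 20*p + 2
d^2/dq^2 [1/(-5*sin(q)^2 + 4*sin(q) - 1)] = 2*(50*sin(q)^4 - 30*sin(q)^3 - 77*sin(q)^2 + 62*sin(q) - 11)/(5*sin(q)^2 - 4*sin(q) + 1)^3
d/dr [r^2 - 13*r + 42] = 2*r - 13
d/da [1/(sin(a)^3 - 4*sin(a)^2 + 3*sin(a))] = (-3*cos(a) + 8/tan(a) - 3*cos(a)/sin(a)^2)/((sin(a) - 3)^2*(sin(a) - 1)^2)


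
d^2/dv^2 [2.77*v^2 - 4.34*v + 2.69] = 5.54000000000000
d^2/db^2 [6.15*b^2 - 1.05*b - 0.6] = 12.3000000000000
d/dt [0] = 0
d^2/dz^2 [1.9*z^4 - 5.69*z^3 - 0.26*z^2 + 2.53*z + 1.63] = 22.8*z^2 - 34.14*z - 0.52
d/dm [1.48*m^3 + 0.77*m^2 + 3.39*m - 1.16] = 4.44*m^2 + 1.54*m + 3.39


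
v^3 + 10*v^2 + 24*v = v*(v + 4)*(v + 6)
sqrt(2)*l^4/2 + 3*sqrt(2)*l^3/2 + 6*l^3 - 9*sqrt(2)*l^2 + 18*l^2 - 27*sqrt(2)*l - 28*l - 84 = (l + 3)*(l - 2*sqrt(2))*(l + 7*sqrt(2))*(sqrt(2)*l/2 + 1)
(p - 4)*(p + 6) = p^2 + 2*p - 24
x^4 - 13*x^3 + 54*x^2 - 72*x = x*(x - 6)*(x - 4)*(x - 3)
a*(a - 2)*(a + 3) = a^3 + a^2 - 6*a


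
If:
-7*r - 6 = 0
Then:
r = -6/7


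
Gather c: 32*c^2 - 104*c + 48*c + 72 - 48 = 32*c^2 - 56*c + 24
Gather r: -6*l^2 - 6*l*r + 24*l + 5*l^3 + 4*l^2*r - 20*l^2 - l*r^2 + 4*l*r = 5*l^3 - 26*l^2 - l*r^2 + 24*l + r*(4*l^2 - 2*l)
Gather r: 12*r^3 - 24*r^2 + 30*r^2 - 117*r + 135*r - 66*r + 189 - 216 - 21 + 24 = 12*r^3 + 6*r^2 - 48*r - 24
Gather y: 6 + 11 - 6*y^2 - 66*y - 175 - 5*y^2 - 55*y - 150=-11*y^2 - 121*y - 308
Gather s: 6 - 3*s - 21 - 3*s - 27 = -6*s - 42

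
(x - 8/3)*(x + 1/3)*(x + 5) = x^3 + 8*x^2/3 - 113*x/9 - 40/9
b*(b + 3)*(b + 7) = b^3 + 10*b^2 + 21*b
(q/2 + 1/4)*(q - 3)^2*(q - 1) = q^4/2 - 13*q^3/4 + 23*q^2/4 - 3*q/4 - 9/4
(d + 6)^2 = d^2 + 12*d + 36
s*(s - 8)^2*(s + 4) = s^4 - 12*s^3 + 256*s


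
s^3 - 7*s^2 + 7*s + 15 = (s - 5)*(s - 3)*(s + 1)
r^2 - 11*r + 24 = (r - 8)*(r - 3)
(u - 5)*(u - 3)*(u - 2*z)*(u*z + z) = u^4*z - 2*u^3*z^2 - 7*u^3*z + 14*u^2*z^2 + 7*u^2*z - 14*u*z^2 + 15*u*z - 30*z^2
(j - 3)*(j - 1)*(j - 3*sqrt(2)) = j^3 - 3*sqrt(2)*j^2 - 4*j^2 + 3*j + 12*sqrt(2)*j - 9*sqrt(2)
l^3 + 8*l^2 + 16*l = l*(l + 4)^2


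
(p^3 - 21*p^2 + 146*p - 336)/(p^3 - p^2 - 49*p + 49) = (p^2 - 14*p + 48)/(p^2 + 6*p - 7)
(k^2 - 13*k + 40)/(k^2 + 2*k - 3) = (k^2 - 13*k + 40)/(k^2 + 2*k - 3)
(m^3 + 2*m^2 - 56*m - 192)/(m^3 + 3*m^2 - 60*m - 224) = (m + 6)/(m + 7)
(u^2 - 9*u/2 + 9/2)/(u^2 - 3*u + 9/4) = 2*(u - 3)/(2*u - 3)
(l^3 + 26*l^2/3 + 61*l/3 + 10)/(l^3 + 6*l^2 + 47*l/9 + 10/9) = 3*(l + 3)/(3*l + 1)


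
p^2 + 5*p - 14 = (p - 2)*(p + 7)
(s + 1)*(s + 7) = s^2 + 8*s + 7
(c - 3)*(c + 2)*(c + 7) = c^3 + 6*c^2 - 13*c - 42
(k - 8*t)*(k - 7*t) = k^2 - 15*k*t + 56*t^2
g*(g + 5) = g^2 + 5*g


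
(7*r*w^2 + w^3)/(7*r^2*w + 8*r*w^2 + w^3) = w/(r + w)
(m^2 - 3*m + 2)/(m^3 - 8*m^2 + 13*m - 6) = (m - 2)/(m^2 - 7*m + 6)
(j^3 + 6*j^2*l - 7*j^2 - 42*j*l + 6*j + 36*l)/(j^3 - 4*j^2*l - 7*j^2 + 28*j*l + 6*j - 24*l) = (j + 6*l)/(j - 4*l)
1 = 1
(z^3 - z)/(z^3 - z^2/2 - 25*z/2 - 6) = 2*z*(1 - z^2)/(-2*z^3 + z^2 + 25*z + 12)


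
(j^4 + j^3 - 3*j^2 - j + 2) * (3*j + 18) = 3*j^5 + 21*j^4 + 9*j^3 - 57*j^2 - 12*j + 36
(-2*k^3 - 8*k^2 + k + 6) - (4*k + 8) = -2*k^3 - 8*k^2 - 3*k - 2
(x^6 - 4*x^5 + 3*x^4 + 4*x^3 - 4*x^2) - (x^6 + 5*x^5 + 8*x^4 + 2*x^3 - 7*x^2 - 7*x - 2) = -9*x^5 - 5*x^4 + 2*x^3 + 3*x^2 + 7*x + 2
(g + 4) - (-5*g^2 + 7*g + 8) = 5*g^2 - 6*g - 4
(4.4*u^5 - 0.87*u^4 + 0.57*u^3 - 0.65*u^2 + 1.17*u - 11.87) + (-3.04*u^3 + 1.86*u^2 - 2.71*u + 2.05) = 4.4*u^5 - 0.87*u^4 - 2.47*u^3 + 1.21*u^2 - 1.54*u - 9.82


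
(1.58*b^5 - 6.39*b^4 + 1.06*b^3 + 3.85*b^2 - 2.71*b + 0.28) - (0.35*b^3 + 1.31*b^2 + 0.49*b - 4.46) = 1.58*b^5 - 6.39*b^4 + 0.71*b^3 + 2.54*b^2 - 3.2*b + 4.74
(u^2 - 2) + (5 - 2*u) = u^2 - 2*u + 3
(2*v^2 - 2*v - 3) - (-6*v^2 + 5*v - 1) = 8*v^2 - 7*v - 2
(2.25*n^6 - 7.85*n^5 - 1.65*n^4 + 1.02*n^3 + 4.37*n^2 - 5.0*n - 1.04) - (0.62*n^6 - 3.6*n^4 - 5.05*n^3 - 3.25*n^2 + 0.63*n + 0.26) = 1.63*n^6 - 7.85*n^5 + 1.95*n^4 + 6.07*n^3 + 7.62*n^2 - 5.63*n - 1.3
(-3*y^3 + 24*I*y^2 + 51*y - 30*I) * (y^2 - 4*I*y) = -3*y^5 + 36*I*y^4 + 147*y^3 - 234*I*y^2 - 120*y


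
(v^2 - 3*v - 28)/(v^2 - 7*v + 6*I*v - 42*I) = (v + 4)/(v + 6*I)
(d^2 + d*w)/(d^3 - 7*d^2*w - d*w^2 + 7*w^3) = d/(d^2 - 8*d*w + 7*w^2)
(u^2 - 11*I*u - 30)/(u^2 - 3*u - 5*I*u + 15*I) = (u - 6*I)/(u - 3)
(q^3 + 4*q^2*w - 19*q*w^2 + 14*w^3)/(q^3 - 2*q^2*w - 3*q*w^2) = (-q^3 - 4*q^2*w + 19*q*w^2 - 14*w^3)/(q*(-q^2 + 2*q*w + 3*w^2))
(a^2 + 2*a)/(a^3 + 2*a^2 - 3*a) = (a + 2)/(a^2 + 2*a - 3)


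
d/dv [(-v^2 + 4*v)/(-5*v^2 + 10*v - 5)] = 2*(v + 2)/(5*(v^3 - 3*v^2 + 3*v - 1))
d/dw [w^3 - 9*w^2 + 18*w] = 3*w^2 - 18*w + 18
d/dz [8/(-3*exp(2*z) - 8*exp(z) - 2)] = (48*exp(z) + 64)*exp(z)/(3*exp(2*z) + 8*exp(z) + 2)^2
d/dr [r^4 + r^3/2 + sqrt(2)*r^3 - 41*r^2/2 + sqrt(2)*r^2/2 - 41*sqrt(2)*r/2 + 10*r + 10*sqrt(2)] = 4*r^3 + 3*r^2/2 + 3*sqrt(2)*r^2 - 41*r + sqrt(2)*r - 41*sqrt(2)/2 + 10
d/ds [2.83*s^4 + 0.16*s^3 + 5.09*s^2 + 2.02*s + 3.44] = 11.32*s^3 + 0.48*s^2 + 10.18*s + 2.02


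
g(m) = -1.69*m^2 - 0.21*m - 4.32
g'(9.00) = -30.63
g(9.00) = -143.10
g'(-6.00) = 20.07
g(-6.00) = -63.90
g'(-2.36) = 7.77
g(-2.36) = -13.24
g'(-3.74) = 12.43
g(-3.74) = -27.17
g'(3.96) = -13.59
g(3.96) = -31.65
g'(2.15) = -7.48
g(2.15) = -12.58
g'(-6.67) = 22.33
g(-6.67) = -78.11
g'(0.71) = -2.61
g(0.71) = -5.32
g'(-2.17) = 7.12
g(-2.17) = -11.82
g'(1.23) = -4.37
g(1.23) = -7.14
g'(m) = -3.38*m - 0.21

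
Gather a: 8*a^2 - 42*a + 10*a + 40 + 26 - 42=8*a^2 - 32*a + 24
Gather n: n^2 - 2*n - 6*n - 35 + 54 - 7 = n^2 - 8*n + 12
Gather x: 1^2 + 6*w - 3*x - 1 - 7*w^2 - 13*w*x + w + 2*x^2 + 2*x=-7*w^2 + 7*w + 2*x^2 + x*(-13*w - 1)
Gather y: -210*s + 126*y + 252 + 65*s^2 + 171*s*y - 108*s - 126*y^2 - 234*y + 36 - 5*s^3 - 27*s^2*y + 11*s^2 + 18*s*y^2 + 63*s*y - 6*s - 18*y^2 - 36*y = -5*s^3 + 76*s^2 - 324*s + y^2*(18*s - 144) + y*(-27*s^2 + 234*s - 144) + 288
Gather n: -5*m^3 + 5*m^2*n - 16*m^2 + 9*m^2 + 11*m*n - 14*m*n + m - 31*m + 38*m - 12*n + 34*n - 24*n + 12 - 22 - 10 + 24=-5*m^3 - 7*m^2 + 8*m + n*(5*m^2 - 3*m - 2) + 4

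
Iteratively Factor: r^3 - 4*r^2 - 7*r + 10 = (r - 1)*(r^2 - 3*r - 10) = (r - 5)*(r - 1)*(r + 2)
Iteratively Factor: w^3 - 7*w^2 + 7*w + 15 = (w - 3)*(w^2 - 4*w - 5) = (w - 3)*(w + 1)*(w - 5)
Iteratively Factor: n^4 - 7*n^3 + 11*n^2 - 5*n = (n - 5)*(n^3 - 2*n^2 + n) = (n - 5)*(n - 1)*(n^2 - n) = n*(n - 5)*(n - 1)*(n - 1)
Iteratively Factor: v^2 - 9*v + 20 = (v - 5)*(v - 4)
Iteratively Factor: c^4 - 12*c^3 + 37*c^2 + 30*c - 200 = (c + 2)*(c^3 - 14*c^2 + 65*c - 100) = (c - 5)*(c + 2)*(c^2 - 9*c + 20) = (c - 5)*(c - 4)*(c + 2)*(c - 5)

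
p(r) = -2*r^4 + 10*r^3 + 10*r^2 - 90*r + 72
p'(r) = -8*r^3 + 30*r^2 + 20*r - 90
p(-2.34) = 149.26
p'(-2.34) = 129.97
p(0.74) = 14.33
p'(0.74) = -62.01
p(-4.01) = -568.25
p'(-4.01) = 828.05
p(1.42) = -15.13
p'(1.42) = -24.01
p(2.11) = -19.08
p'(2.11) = 10.61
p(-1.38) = 181.71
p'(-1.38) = -39.44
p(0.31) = 45.34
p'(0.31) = -81.16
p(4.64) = -58.38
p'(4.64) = -150.49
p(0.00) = 72.00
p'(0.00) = -90.00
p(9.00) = -5760.00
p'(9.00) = -3312.00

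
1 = 1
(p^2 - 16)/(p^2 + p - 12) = (p - 4)/(p - 3)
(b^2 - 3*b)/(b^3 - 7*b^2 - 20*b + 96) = b/(b^2 - 4*b - 32)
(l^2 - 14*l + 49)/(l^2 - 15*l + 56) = (l - 7)/(l - 8)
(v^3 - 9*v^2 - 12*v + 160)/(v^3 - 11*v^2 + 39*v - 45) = (v^2 - 4*v - 32)/(v^2 - 6*v + 9)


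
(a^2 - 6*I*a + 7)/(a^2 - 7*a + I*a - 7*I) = (a - 7*I)/(a - 7)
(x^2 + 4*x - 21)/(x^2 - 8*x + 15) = (x + 7)/(x - 5)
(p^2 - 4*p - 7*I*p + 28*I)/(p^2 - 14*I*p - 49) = (p - 4)/(p - 7*I)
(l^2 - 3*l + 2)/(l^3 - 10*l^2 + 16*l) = (l - 1)/(l*(l - 8))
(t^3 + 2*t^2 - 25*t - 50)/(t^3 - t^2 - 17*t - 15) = (t^2 + 7*t + 10)/(t^2 + 4*t + 3)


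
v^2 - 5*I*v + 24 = (v - 8*I)*(v + 3*I)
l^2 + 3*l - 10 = (l - 2)*(l + 5)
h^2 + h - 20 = (h - 4)*(h + 5)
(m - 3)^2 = m^2 - 6*m + 9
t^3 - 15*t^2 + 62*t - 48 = (t - 8)*(t - 6)*(t - 1)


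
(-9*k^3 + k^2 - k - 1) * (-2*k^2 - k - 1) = 18*k^5 + 7*k^4 + 10*k^3 + 2*k^2 + 2*k + 1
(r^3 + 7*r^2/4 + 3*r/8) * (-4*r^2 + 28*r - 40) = -4*r^5 + 21*r^4 + 15*r^3/2 - 119*r^2/2 - 15*r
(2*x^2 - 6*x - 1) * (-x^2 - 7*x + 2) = -2*x^4 - 8*x^3 + 47*x^2 - 5*x - 2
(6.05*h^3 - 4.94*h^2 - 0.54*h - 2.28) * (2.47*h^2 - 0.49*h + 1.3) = 14.9435*h^5 - 15.1663*h^4 + 8.9518*h^3 - 11.789*h^2 + 0.4152*h - 2.964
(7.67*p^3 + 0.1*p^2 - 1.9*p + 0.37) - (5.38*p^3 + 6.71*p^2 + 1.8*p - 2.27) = 2.29*p^3 - 6.61*p^2 - 3.7*p + 2.64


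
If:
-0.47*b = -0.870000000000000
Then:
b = 1.85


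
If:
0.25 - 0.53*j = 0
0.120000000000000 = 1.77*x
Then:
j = 0.47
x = 0.07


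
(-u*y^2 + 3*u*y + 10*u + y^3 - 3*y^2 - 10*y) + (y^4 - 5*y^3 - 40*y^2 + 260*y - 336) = -u*y^2 + 3*u*y + 10*u + y^4 - 4*y^3 - 43*y^2 + 250*y - 336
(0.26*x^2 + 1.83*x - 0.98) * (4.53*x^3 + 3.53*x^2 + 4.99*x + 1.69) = 1.1778*x^5 + 9.2077*x^4 + 3.3179*x^3 + 6.1117*x^2 - 1.7975*x - 1.6562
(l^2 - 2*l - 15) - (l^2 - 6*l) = 4*l - 15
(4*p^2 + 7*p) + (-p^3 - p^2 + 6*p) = -p^3 + 3*p^2 + 13*p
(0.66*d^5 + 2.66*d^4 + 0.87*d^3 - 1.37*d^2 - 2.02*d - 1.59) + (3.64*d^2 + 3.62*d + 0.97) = 0.66*d^5 + 2.66*d^4 + 0.87*d^3 + 2.27*d^2 + 1.6*d - 0.62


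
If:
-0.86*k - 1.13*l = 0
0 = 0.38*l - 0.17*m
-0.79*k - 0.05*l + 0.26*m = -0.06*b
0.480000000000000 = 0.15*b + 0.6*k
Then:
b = 2.66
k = 0.13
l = -0.10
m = -0.23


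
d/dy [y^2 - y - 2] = 2*y - 1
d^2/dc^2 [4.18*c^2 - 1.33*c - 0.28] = 8.36000000000000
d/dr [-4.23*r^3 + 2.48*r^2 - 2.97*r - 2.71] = -12.69*r^2 + 4.96*r - 2.97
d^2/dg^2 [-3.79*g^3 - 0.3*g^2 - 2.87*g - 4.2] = -22.74*g - 0.6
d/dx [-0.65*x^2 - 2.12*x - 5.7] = -1.3*x - 2.12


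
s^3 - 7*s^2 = s^2*(s - 7)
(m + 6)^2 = m^2 + 12*m + 36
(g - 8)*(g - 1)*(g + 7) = g^3 - 2*g^2 - 55*g + 56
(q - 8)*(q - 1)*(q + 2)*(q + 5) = q^4 - 2*q^3 - 45*q^2 - 34*q + 80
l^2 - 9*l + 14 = (l - 7)*(l - 2)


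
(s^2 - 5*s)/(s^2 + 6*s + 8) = s*(s - 5)/(s^2 + 6*s + 8)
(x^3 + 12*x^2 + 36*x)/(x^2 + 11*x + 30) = x*(x + 6)/(x + 5)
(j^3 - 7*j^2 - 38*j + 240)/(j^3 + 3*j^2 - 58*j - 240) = (j - 5)/(j + 5)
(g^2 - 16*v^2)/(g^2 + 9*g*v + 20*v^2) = (g - 4*v)/(g + 5*v)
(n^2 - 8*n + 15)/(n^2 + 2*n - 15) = (n - 5)/(n + 5)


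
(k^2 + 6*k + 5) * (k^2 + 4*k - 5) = k^4 + 10*k^3 + 24*k^2 - 10*k - 25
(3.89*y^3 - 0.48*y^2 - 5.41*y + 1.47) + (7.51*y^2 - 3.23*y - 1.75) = 3.89*y^3 + 7.03*y^2 - 8.64*y - 0.28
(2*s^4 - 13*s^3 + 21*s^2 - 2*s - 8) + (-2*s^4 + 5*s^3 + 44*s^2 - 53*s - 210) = -8*s^3 + 65*s^2 - 55*s - 218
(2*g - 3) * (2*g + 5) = 4*g^2 + 4*g - 15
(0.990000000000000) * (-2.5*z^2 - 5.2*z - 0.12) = -2.475*z^2 - 5.148*z - 0.1188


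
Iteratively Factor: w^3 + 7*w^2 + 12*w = (w + 3)*(w^2 + 4*w) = w*(w + 3)*(w + 4)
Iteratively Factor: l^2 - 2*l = (l - 2)*(l)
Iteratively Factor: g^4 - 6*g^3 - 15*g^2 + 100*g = (g + 4)*(g^3 - 10*g^2 + 25*g) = (g - 5)*(g + 4)*(g^2 - 5*g) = g*(g - 5)*(g + 4)*(g - 5)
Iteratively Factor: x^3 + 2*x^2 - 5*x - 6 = (x - 2)*(x^2 + 4*x + 3) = (x - 2)*(x + 3)*(x + 1)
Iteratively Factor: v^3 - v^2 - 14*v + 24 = (v - 2)*(v^2 + v - 12) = (v - 2)*(v + 4)*(v - 3)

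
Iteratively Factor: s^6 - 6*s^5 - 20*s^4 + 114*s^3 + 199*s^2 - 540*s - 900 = (s - 3)*(s^5 - 3*s^4 - 29*s^3 + 27*s^2 + 280*s + 300) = (s - 3)*(s + 2)*(s^4 - 5*s^3 - 19*s^2 + 65*s + 150) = (s - 5)*(s - 3)*(s + 2)*(s^3 - 19*s - 30) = (s - 5)^2*(s - 3)*(s + 2)*(s^2 + 5*s + 6) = (s - 5)^2*(s - 3)*(s + 2)^2*(s + 3)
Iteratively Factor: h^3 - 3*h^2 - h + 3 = (h - 3)*(h^2 - 1) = (h - 3)*(h + 1)*(h - 1)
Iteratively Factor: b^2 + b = (b)*(b + 1)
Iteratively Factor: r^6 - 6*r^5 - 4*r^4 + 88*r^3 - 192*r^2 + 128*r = (r + 4)*(r^5 - 10*r^4 + 36*r^3 - 56*r^2 + 32*r) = (r - 2)*(r + 4)*(r^4 - 8*r^3 + 20*r^2 - 16*r) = (r - 4)*(r - 2)*(r + 4)*(r^3 - 4*r^2 + 4*r) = (r - 4)*(r - 2)^2*(r + 4)*(r^2 - 2*r) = (r - 4)*(r - 2)^3*(r + 4)*(r)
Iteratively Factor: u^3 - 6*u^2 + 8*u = (u)*(u^2 - 6*u + 8) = u*(u - 4)*(u - 2)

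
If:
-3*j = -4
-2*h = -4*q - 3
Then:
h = 2*q + 3/2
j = 4/3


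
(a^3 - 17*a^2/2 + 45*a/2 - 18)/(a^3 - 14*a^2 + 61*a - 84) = (a - 3/2)/(a - 7)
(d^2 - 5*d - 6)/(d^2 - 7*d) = (d^2 - 5*d - 6)/(d*(d - 7))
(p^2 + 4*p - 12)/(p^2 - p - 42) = (p - 2)/(p - 7)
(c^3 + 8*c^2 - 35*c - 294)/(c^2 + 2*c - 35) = (c^2 + c - 42)/(c - 5)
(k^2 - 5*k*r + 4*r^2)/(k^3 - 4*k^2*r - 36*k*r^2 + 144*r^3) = (-k + r)/(-k^2 + 36*r^2)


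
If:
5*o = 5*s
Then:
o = s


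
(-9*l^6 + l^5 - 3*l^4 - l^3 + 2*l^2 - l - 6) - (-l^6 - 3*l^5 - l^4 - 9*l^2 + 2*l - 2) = -8*l^6 + 4*l^5 - 2*l^4 - l^3 + 11*l^2 - 3*l - 4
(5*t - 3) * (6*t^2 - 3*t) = 30*t^3 - 33*t^2 + 9*t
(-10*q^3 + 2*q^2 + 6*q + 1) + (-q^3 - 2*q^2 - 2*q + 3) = -11*q^3 + 4*q + 4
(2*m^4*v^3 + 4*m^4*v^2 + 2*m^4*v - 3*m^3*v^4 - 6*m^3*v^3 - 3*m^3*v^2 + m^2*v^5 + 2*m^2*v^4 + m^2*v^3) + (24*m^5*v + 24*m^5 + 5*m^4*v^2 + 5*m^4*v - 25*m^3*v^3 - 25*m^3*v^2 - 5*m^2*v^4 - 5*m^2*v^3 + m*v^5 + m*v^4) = 24*m^5*v + 24*m^5 + 2*m^4*v^3 + 9*m^4*v^2 + 7*m^4*v - 3*m^3*v^4 - 31*m^3*v^3 - 28*m^3*v^2 + m^2*v^5 - 3*m^2*v^4 - 4*m^2*v^3 + m*v^5 + m*v^4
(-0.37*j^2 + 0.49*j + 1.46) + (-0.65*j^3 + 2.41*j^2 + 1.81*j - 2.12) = -0.65*j^3 + 2.04*j^2 + 2.3*j - 0.66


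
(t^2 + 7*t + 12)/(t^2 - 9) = (t + 4)/(t - 3)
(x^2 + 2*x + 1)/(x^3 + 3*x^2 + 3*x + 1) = 1/(x + 1)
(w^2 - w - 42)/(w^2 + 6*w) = (w - 7)/w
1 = 1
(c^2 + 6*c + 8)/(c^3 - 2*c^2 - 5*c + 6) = (c + 4)/(c^2 - 4*c + 3)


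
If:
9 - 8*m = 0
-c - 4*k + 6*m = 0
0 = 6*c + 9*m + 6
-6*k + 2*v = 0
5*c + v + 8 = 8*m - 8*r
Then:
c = -43/16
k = 151/64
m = 9/8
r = 471/512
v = 453/64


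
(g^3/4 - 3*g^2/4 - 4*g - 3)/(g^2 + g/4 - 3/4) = (g^2 - 4*g - 12)/(4*g - 3)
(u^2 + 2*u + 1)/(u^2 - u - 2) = (u + 1)/(u - 2)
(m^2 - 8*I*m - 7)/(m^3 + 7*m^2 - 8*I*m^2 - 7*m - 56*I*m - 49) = 1/(m + 7)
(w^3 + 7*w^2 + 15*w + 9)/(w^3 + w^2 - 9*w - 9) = (w + 3)/(w - 3)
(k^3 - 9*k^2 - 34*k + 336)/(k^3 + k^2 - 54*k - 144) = (k - 7)/(k + 3)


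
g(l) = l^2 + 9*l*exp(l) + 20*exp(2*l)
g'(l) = 9*l*exp(l) + 2*l + 40*exp(2*l) + 9*exp(l)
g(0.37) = 46.88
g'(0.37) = 102.43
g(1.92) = 1052.06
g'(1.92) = 2044.11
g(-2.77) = 6.19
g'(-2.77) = -6.38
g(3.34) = 16785.80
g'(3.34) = 32961.68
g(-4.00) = 15.35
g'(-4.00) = -8.48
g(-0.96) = 0.55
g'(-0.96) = 4.08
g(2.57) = 3723.13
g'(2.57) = 7253.58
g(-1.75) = 0.93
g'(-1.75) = -3.47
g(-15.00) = 225.00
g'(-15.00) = -30.00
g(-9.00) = 80.99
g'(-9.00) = -18.01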